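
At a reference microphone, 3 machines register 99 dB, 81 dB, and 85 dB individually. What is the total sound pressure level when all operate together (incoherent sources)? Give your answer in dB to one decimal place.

99.2 dB

Incoherent sources combine by intensity addition: L_total = 10·log₁₀(Σ 10^(L_i/10)).
Σ 10^(L/10) = 10^(99/10) + 10^(81/10) + 10^(85/10) = 8.385e+09.
L_total = 10·log₁₀(8.385e+09) = 99.24 dB.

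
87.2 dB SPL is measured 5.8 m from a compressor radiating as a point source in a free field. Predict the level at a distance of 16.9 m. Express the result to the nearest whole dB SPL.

Point-source attenuation: ΔL = 20·log₁₀(r₂/r₁) = 20·log₁₀(16.9/5.8) = 9.289 dB.
L₂ = 87.2 − 20·log₁₀(16.9/5.8) = 87.2 − 9.289 = 77.91 dB SPL.

78 dB SPL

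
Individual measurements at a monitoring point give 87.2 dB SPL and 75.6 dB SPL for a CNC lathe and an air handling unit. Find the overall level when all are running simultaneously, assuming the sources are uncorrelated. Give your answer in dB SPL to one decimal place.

Incoherent sources combine by intensity addition: L_total = 10·log₁₀(Σ 10^(L_i/10)).
Σ 10^(L/10) = 10^(87.2/10) + 10^(75.6/10) = 5.611e+08.
L_total = 10·log₁₀(5.611e+08) = 87.49 dB SPL.

87.5 dB SPL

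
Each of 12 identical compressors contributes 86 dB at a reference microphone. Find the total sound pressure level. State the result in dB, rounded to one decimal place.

N identical incoherent sources raise the level by 10·log₁₀ N.
L_total = 86 + 10·log₁₀(12) = 86 + 10.792 = 96.79 dB.

96.8 dB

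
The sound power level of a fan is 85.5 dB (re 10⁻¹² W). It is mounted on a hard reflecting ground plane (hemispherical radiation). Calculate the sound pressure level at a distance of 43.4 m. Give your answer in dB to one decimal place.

44.8 dB

The power spreads over a hemisphere of area 2π·r², so L_p = L_w − 10·log₁₀(2π·r²).
2π·r² = 1.183e+04 m², 10·log₁₀ of that is 40.732 dB.
L_p = 85.5 − 40.732 = 44.77 dB.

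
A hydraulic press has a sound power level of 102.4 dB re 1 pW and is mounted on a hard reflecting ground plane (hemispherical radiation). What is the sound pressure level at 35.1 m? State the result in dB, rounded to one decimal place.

63.5 dB

L_p = L_w − 10·log₁₀(2π·r²) with r = 35.1 m.
2π·r² = 7741 m², 10·log₁₀ of that is 38.888 dB.
L_p = 102.4 − 38.888 = 63.51 dB.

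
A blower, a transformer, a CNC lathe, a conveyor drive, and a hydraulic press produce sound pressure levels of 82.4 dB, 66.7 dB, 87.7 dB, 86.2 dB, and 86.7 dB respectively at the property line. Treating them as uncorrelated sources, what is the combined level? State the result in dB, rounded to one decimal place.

92.2 dB

For uncorrelated sources the intensities add, so convert each level to linear form, sum, and take 10·log₁₀ of the total.
Σ 10^(L/10) = 10^(82.4/10) + 10^(66.7/10) + 10^(87.7/10) + 10^(86.2/10) + 10^(86.7/10) = 1.652e+09.
L_total = 10·log₁₀(1.652e+09) = 92.18 dB.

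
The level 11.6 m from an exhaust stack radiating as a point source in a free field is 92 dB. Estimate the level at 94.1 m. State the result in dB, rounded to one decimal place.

Spherical spreading from a point source gives a 20·log₁₀(r₂/r₁) drop.
L₂ = 92 − 20·log₁₀(94.1/11.6) = 92 − 18.183 = 73.82 dB.

73.8 dB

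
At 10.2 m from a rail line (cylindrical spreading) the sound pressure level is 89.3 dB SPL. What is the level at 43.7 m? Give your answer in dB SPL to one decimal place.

Cylindrical spreading from a line source gives a 10·log₁₀(r₂/r₁) drop.
L₂ = 89.3 − 10·log₁₀(43.7/10.2) = 89.3 − 6.319 = 82.98 dB SPL.

83.0 dB SPL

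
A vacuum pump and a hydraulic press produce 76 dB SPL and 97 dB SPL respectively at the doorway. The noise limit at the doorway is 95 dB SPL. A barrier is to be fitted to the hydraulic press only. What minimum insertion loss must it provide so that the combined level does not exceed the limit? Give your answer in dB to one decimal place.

2.1 dB

Everything except the hydraulic press sums to 10^(76/10) = 3.981e+07 in linear terms, 76.00 dB SPL.
To meet 95 dB SPL overall, the treated hydraulic press may contribute at most 10^(95/10) − 3.981e+07 = 3.122e+09, i.e. 94.94 dB SPL.
So the hydraulic press must be reduced from 97 to 94.94 dB SPL: IL = 2.06 dB.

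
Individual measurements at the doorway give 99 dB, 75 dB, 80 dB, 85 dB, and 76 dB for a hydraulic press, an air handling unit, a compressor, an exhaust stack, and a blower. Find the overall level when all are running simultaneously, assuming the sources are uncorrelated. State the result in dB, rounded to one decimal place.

99.3 dB

Incoherent sources combine by intensity addition: L_total = 10·log₁₀(Σ 10^(L_i/10)).
Σ 10^(L/10) = 10^(99/10) + 10^(75/10) + 10^(80/10) + 10^(85/10) + 10^(76/10) = 8.431e+09.
L_total = 10·log₁₀(8.431e+09) = 99.26 dB.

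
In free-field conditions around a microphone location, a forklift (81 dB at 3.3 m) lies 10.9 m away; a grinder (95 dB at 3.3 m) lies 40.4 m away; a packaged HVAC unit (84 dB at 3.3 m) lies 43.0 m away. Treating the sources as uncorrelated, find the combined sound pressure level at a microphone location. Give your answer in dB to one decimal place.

First find each source's level at the receiver (point-source: −20·log₁₀(r/r_ref)), then combine on an intensity basis.
forklift: 81 − 20·log₁₀(10.9/3.3) = 81 − 10.38 = 70.62 dB.
grinder: 95 − 20·log₁₀(40.4/3.3) = 95 − 21.76 = 73.24 dB.
packaged HVAC unit: 84 − 20·log₁₀(43.0/3.3) = 84 − 22.30 = 61.70 dB.
Σ 10^(L/10) = 3.412e+07 → L_total = 10·log₁₀(3.412e+07) = 75.33 dB.

75.3 dB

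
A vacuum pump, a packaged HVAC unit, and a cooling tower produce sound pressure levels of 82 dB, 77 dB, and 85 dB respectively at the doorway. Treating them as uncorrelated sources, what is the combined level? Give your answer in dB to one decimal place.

87.2 dB

For uncorrelated sources the intensities add, so convert each level to linear form, sum, and take 10·log₁₀ of the total.
Σ 10^(L/10) = 10^(82/10) + 10^(77/10) + 10^(85/10) = 5.248e+08.
L_total = 10·log₁₀(5.248e+08) = 87.20 dB.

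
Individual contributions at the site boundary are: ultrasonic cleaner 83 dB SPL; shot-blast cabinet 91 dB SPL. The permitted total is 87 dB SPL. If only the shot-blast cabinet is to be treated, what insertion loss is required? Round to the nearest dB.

6 dB

The untreated sources together contribute 10^(83/10) = 1.995e+08, i.e. 83.00 dB SPL.
The limit corresponds to 10^(87/10) = 5.012e+08; subtracting the fixed part leaves 3.017e+08 for the shot-blast cabinet, i.e. 84.80 dB SPL.
Required insertion loss = 91 − 84.80 = 6.20 dB.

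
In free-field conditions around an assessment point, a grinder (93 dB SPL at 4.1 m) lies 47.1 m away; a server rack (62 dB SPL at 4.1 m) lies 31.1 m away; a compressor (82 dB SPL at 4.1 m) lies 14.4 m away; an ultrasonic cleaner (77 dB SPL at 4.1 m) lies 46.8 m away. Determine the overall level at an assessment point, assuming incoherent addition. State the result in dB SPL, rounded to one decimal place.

First find each source's level at the receiver (point-source: −20·log₁₀(r/r_ref)), then combine on an intensity basis.
grinder: 93 − 20·log₁₀(47.1/4.1) = 93 − 21.20 = 71.80 dB SPL.
server rack: 62 − 20·log₁₀(31.1/4.1) = 62 − 17.60 = 44.40 dB SPL.
compressor: 82 − 20·log₁₀(14.4/4.1) = 82 − 10.91 = 71.09 dB SPL.
ultrasonic cleaner: 77 − 20·log₁₀(46.8/4.1) = 77 − 21.15 = 55.85 dB SPL.
Σ 10^(L/10) = 2.838e+07 → L_total = 10·log₁₀(2.838e+07) = 74.53 dB SPL.

74.5 dB SPL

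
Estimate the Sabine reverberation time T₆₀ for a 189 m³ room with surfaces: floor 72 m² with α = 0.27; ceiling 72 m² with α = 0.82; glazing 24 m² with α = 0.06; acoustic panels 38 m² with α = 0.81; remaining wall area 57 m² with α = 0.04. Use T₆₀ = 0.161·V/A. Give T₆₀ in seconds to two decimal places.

0.27 s

A = Σ Sᵢαᵢ = 72·0.27 + 72·0.82 + 24·0.06 + 38·0.81 + 57·0.04 = 112.98 m².
T₆₀ = 0.161·V/A = 0.161·189/112.98 = 0.269 s.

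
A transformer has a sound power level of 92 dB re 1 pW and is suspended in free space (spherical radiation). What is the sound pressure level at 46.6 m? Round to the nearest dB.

The power spreads over a sphere of area 4π·r², so L_p = L_w − 10·log₁₀(4π·r²).
4π·r² = 2.729e+04 m², 10·log₁₀ of that is 44.360 dB.
L_p = 92 − 44.360 = 47.64 dB.

48 dB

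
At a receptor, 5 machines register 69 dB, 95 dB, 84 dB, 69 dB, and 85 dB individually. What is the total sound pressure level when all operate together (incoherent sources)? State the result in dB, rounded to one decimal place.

Incoherent sources combine by intensity addition: L_total = 10·log₁₀(Σ 10^(L_i/10)).
Σ 10^(L/10) = 10^(69/10) + 10^(95/10) + 10^(84/10) + 10^(69/10) + 10^(85/10) = 3.746e+09.
L_total = 10·log₁₀(3.746e+09) = 95.74 dB.

95.7 dB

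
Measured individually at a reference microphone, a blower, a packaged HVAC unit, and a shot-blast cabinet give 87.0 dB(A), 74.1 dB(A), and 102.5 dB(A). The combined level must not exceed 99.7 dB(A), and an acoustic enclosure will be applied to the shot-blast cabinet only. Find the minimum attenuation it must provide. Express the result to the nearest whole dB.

3 dB

The untreated sources together contribute 10^(87.0/10) + 10^(74.1/10) = 5.269e+08, i.e. 87.22 dB(A).
The limit corresponds to 10^(99.7/10) = 9.333e+09; subtracting the fixed part leaves 8.806e+09 for the shot-blast cabinet, i.e. 99.45 dB(A).
Required insertion loss = 102.5 − 99.45 = 3.05 dB.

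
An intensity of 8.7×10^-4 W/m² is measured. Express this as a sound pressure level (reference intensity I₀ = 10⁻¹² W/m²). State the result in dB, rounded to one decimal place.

I/I₀ = 8.7×10^-4/10⁻¹² = 8.7×10^8, and L = 10·log₁₀(I/I₀).
L = 10·(0.9395 + 8) = 89.40 dB.

89.4 dB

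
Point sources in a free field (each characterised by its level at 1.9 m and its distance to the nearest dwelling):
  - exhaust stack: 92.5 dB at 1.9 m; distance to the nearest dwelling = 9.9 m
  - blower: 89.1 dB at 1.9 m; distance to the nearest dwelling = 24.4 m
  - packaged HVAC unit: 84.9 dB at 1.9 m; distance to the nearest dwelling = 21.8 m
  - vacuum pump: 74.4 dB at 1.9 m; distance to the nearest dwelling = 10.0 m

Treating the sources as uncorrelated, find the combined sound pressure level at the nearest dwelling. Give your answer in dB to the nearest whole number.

79 dB

Propagate each source to the receiver with L = L_ref − 20·log₁₀(r/r_ref), then add intensities.
exhaust stack: 92.5 − 20·log₁₀(9.9/1.9) = 92.5 − 14.34 = 78.16 dB.
blower: 89.1 − 20·log₁₀(24.4/1.9) = 89.1 − 22.17 = 66.93 dB.
packaged HVAC unit: 84.9 − 20·log₁₀(21.8/1.9) = 84.9 − 21.19 = 63.71 dB.
vacuum pump: 74.4 − 20·log₁₀(10.0/1.9) = 74.4 − 14.42 = 59.98 dB.
Σ 10^(L/10) = 7.377e+07 → L_total = 10·log₁₀(7.377e+07) = 78.68 dB.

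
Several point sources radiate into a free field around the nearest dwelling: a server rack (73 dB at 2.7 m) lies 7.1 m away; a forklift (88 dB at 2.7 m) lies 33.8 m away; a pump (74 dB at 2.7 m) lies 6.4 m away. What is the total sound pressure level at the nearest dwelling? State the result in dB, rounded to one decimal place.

70.6 dB

First find each source's level at the receiver (point-source: −20·log₁₀(r/r_ref)), then combine on an intensity basis.
server rack: 73 − 20·log₁₀(7.1/2.7) = 73 − 8.40 = 64.60 dB.
forklift: 88 − 20·log₁₀(33.8/2.7) = 88 − 21.95 = 66.05 dB.
pump: 74 − 20·log₁₀(6.4/2.7) = 74 − 7.50 = 66.50 dB.
Σ 10^(L/10) = 1.138e+07 → L_total = 10·log₁₀(1.138e+07) = 70.56 dB.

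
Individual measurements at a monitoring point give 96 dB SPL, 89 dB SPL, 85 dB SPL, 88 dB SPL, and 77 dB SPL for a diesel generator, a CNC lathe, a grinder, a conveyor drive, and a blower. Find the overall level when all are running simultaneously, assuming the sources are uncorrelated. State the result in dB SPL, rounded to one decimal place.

97.6 dB SPL

For uncorrelated sources the intensities add, so convert each level to linear form, sum, and take 10·log₁₀ of the total.
Σ 10^(L/10) = 10^(96/10) + 10^(89/10) + 10^(85/10) + 10^(88/10) + 10^(77/10) = 5.773e+09.
L_total = 10·log₁₀(5.773e+09) = 97.61 dB SPL.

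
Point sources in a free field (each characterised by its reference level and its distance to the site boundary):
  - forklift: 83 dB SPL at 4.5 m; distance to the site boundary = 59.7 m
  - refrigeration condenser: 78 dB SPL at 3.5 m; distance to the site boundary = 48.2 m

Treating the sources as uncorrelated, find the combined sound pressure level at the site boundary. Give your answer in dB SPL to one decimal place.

First find each source's level at the receiver (point-source: −20·log₁₀(r/r_ref)), then combine on an intensity basis.
forklift: 83 − 20·log₁₀(59.7/4.5) = 83 − 22.46 = 60.54 dB SPL.
refrigeration condenser: 78 − 20·log₁₀(48.2/3.5) = 78 − 22.78 = 55.22 dB SPL.
Σ 10^(L/10) = 1.466e+06 → L_total = 10·log₁₀(1.466e+06) = 61.66 dB SPL.

61.7 dB SPL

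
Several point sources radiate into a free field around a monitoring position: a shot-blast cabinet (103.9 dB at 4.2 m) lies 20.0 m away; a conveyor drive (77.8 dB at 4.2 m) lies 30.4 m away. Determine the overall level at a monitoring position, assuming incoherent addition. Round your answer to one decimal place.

90.3 dB

Apply inverse-square spreading to bring every level to the receiver, then sum 10^(L/10).
shot-blast cabinet: 103.9 − 20·log₁₀(20.0/4.2) = 103.9 − 13.56 = 90.34 dB.
conveyor drive: 77.8 − 20·log₁₀(30.4/4.2) = 77.8 − 17.19 = 60.61 dB.
Σ 10^(L/10) = 1.084e+09 → L_total = 10·log₁₀(1.084e+09) = 90.35 dB.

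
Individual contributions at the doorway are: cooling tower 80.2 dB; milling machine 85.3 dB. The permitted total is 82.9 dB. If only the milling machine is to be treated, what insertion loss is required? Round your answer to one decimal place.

5.7 dB

The untreated sources together contribute 10^(80.2/10) = 1.047e+08, i.e. 80.20 dB.
The limit corresponds to 10^(82.9/10) = 1.950e+08; subtracting the fixed part leaves 9.027e+07 for the milling machine, i.e. 79.56 dB.
So the milling machine must be reduced from 85.3 to 79.56 dB: IL = 5.74 dB.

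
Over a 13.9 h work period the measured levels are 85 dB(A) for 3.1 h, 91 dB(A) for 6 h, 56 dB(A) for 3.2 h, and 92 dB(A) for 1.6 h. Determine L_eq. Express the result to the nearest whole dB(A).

89 dB(A)

Weight each interval's intensity by its duration and average over T = 13.9 h:
Σ tᵢ·10^(Lᵢ/10) = 3.1·10^(85/10) + 6·10^(91/10) + 3.2·10^(56/10) + 1.6·10^(92/10) = 1.107e+10.
L_eq = 10·log₁₀(1.107e+10/13.9) = 89.01 dB(A).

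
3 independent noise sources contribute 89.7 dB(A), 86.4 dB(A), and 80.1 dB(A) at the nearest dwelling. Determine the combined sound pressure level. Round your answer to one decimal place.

91.7 dB(A)

Incoherent sources combine by intensity addition: L_total = 10·log₁₀(Σ 10^(L_i/10)).
Σ 10^(L/10) = 10^(89.7/10) + 10^(86.4/10) + 10^(80.1/10) = 1.472e+09.
L_total = 10·log₁₀(1.472e+09) = 91.68 dB(A).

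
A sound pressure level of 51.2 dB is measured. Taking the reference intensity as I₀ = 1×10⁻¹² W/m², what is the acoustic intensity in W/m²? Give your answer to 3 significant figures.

I/I₀ = 10^(51.2/10) = 1.318e+05, so I = 1.318e+05 × 10⁻¹² W/m².

1.32e-07 W/m²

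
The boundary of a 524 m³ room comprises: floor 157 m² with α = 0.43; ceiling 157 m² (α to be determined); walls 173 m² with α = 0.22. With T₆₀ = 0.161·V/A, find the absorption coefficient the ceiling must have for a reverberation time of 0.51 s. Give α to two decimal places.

From T₆₀ = 0.161·V/A, the target T₆₀ = 0.51 s needs A = 0.161·524/0.51 = 165.42 m².
Absorption from the other surfaces = 157·0.43 + 173·0.22 = 105.57 m², so the ceiling must supply 59.85 m² over 157 m².
α = 59.85/157 = 0.381.

0.38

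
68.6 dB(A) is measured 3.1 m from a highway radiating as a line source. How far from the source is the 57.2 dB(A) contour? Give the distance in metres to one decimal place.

42.8 m

Line-source spreading drops the level by 10·log₁₀(r₂/r₁); inverting, r₂/r₁ = 10^(ΔL/10).
r₂ = 3.1·10^((68.6−57.2)/10) = 3.1·10^(11.4/10) = 42.79 m.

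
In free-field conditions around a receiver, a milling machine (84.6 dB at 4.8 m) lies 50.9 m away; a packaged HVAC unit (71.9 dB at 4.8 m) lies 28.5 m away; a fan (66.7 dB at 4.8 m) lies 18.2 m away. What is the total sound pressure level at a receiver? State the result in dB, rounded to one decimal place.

65.2 dB

Propagate each source to the receiver with L = L_ref − 20·log₁₀(r/r_ref), then add intensities.
milling machine: 84.6 − 20·log₁₀(50.9/4.8) = 84.6 − 20.51 = 64.09 dB.
packaged HVAC unit: 71.9 − 20·log₁₀(28.5/4.8) = 71.9 − 15.47 = 56.43 dB.
fan: 66.7 − 20·log₁₀(18.2/4.8) = 66.7 − 11.58 = 55.12 dB.
Σ 10^(L/10) = 3.329e+06 → L_total = 10·log₁₀(3.329e+06) = 65.22 dB.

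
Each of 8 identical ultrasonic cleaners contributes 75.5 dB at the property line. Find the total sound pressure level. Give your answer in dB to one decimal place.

N identical incoherent sources raise the level by 10·log₁₀ N.
L_total = 75.5 + 10·log₁₀(8) = 75.5 + 9.031 = 84.53 dB.

84.5 dB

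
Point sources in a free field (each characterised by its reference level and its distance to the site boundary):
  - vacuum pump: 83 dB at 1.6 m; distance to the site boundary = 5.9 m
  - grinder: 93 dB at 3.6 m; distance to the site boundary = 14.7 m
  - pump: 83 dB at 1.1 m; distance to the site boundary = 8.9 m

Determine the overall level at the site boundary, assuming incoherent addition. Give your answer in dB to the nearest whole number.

81 dB

Propagate each source to the receiver with L = L_ref − 20·log₁₀(r/r_ref), then add intensities.
vacuum pump: 83 − 20·log₁₀(5.9/1.6) = 83 − 11.33 = 71.67 dB.
grinder: 93 − 20·log₁₀(14.7/3.6) = 93 − 12.22 = 80.78 dB.
pump: 83 − 20·log₁₀(8.9/1.1) = 83 − 18.16 = 64.84 dB.
Σ 10^(L/10) = 1.374e+08 → L_total = 10·log₁₀(1.374e+08) = 81.38 dB.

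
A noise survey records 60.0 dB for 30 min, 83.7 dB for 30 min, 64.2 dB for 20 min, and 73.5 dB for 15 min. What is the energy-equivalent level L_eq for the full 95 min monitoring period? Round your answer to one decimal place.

78.9 dB

The energy average is taken in the linear domain: L_eq = 10·log₁₀[(Σ tᵢ·10^(Lᵢ/10))/T], T = 95 min.
Σ tᵢ·10^(Lᵢ/10) = 30·10^(60.0/10) + 30·10^(83.7/10) + 20·10^(64.2/10) + 15·10^(73.5/10) = 7.451e+09.
L_eq = 10·log₁₀(7.451e+09/95) = 78.94 dB.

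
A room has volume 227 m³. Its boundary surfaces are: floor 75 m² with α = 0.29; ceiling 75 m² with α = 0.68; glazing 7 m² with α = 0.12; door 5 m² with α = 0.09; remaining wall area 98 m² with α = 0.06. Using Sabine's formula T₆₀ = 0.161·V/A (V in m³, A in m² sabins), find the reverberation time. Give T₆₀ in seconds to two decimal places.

A = Σ Sᵢαᵢ = 75·0.29 + 75·0.68 + 7·0.12 + 5·0.09 + 98·0.06 = 79.92 m².
T₆₀ = 0.161·V/A = 0.161·227/79.92 = 0.457 s.

0.46 s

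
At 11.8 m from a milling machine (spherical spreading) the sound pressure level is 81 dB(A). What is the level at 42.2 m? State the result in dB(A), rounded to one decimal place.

Point-source attenuation: ΔL = 20·log₁₀(r₂/r₁) = 20·log₁₀(42.2/11.8) = 11.069 dB.
L₂ = 81 − 20·log₁₀(42.2/11.8) = 81 − 11.069 = 69.93 dB(A).

69.9 dB(A)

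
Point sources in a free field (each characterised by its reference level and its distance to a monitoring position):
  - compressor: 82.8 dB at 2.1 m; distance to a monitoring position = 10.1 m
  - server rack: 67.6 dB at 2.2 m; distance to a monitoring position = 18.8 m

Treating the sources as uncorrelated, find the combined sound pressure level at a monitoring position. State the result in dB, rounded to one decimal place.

69.2 dB

Apply inverse-square spreading to bring every level to the receiver, then sum 10^(L/10).
compressor: 82.8 − 20·log₁₀(10.1/2.1) = 82.8 − 13.64 = 69.16 dB.
server rack: 67.6 − 20·log₁₀(18.8/2.2) = 67.6 − 18.63 = 48.97 dB.
Σ 10^(L/10) = 8.316e+06 → L_total = 10·log₁₀(8.316e+06) = 69.20 dB.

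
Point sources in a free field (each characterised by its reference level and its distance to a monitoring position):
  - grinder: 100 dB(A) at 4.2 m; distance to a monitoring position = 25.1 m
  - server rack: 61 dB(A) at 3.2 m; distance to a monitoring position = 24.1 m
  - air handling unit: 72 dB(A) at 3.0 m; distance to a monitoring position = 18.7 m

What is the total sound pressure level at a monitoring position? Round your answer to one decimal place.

84.5 dB(A)

Apply inverse-square spreading to bring every level to the receiver, then sum 10^(L/10).
grinder: 100 − 20·log₁₀(25.1/4.2) = 100 − 15.53 = 84.47 dB(A).
server rack: 61 − 20·log₁₀(24.1/3.2) = 61 − 17.54 = 43.46 dB(A).
air handling unit: 72 − 20·log₁₀(18.7/3.0) = 72 − 15.89 = 56.11 dB(A).
Σ 10^(L/10) = 2.804e+08 → L_total = 10·log₁₀(2.804e+08) = 84.48 dB(A).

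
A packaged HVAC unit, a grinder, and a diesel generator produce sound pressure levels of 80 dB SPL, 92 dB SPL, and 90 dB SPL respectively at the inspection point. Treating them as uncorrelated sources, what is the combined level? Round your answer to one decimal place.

94.3 dB SPL

Incoherent sources combine by intensity addition: L_total = 10·log₁₀(Σ 10^(L_i/10)).
Σ 10^(L/10) = 10^(80/10) + 10^(92/10) + 10^(90/10) = 2.685e+09.
L_total = 10·log₁₀(2.685e+09) = 94.29 dB SPL.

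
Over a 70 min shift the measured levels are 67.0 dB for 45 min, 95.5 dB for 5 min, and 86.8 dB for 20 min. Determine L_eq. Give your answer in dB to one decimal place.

85.9 dB

Weight each interval's intensity by its duration and average over T = 70 min:
Σ tᵢ·10^(Lᵢ/10) = 45·10^(67.0/10) + 5·10^(95.5/10) + 20·10^(86.8/10) = 2.754e+10.
L_eq = 10·log₁₀(2.754e+10/70) = 85.95 dB.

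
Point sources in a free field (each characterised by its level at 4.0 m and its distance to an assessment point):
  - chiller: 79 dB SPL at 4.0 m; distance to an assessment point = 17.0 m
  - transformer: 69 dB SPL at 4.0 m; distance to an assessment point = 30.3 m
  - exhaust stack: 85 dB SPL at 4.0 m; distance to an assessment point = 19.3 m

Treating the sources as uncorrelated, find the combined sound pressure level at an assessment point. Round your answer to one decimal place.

72.6 dB SPL

Propagate each source to the receiver with L = L_ref − 20·log₁₀(r/r_ref), then add intensities.
chiller: 79 − 20·log₁₀(17.0/4.0) = 79 − 12.57 = 66.43 dB SPL.
transformer: 69 − 20·log₁₀(30.3/4.0) = 69 − 17.59 = 51.41 dB SPL.
exhaust stack: 85 − 20·log₁₀(19.3/4.0) = 85 − 13.67 = 71.33 dB SPL.
Σ 10^(L/10) = 1.812e+07 → L_total = 10·log₁₀(1.812e+07) = 72.58 dB SPL.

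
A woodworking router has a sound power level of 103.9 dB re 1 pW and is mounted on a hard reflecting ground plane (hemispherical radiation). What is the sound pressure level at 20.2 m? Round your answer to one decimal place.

The power spreads over a hemisphere of area 2π·r², so L_p = L_w − 10·log₁₀(2π·r²).
2π·r² = 2564 m², 10·log₁₀ of that is 34.089 dB.
L_p = 103.9 − 34.089 = 69.81 dB.

69.8 dB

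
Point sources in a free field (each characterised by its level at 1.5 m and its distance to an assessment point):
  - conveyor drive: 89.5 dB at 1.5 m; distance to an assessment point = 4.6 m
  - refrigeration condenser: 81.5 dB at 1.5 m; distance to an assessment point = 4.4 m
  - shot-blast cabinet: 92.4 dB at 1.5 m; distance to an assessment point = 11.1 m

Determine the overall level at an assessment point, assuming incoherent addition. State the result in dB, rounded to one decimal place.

81.6 dB

First find each source's level at the receiver (point-source: −20·log₁₀(r/r_ref)), then combine on an intensity basis.
conveyor drive: 89.5 − 20·log₁₀(4.6/1.5) = 89.5 − 9.73 = 79.77 dB.
refrigeration condenser: 81.5 − 20·log₁₀(4.4/1.5) = 81.5 − 9.35 = 72.15 dB.
shot-blast cabinet: 92.4 − 20·log₁₀(11.1/1.5) = 92.4 − 17.38 = 75.02 dB.
Σ 10^(L/10) = 1.429e+08 → L_total = 10·log₁₀(1.429e+08) = 81.55 dB.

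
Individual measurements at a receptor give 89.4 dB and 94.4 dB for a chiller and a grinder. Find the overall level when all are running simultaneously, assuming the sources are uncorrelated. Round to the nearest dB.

Incoherent sources combine by intensity addition: L_total = 10·log₁₀(Σ 10^(L_i/10)).
Σ 10^(L/10) = 10^(89.4/10) + 10^(94.4/10) = 3.625e+09.
L_total = 10·log₁₀(3.625e+09) = 95.59 dB.

96 dB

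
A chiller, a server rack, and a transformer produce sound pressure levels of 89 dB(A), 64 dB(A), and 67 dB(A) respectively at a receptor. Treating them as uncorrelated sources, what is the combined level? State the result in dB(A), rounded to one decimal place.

Incoherent sources combine by intensity addition: L_total = 10·log₁₀(Σ 10^(L_i/10)).
Σ 10^(L/10) = 10^(89/10) + 10^(64/10) + 10^(67/10) = 8.019e+08.
L_total = 10·log₁₀(8.019e+08) = 89.04 dB(A).

89.0 dB(A)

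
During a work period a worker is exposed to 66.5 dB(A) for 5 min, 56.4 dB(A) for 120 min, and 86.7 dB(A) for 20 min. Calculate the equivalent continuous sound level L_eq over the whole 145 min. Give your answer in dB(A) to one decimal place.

78.1 dB(A)

L_eq = 10·log₁₀[(1/T)·Σ tᵢ·10^(Lᵢ/10)] with T = 145 min.
Σ tᵢ·10^(Lᵢ/10) = 5·10^(66.5/10) + 120·10^(56.4/10) + 20·10^(86.7/10) = 9.429e+09.
L_eq = 10·log₁₀(9.429e+09/145) = 78.13 dB(A).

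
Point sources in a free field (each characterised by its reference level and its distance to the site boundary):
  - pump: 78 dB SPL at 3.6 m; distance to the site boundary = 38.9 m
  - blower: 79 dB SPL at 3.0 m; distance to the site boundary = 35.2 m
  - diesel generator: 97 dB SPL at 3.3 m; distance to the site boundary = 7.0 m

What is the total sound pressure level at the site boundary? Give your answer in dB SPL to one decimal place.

Apply inverse-square spreading to bring every level to the receiver, then sum 10^(L/10).
pump: 78 − 20·log₁₀(38.9/3.6) = 78 − 20.67 = 57.33 dB SPL.
blower: 79 − 20·log₁₀(35.2/3.0) = 79 − 21.39 = 57.61 dB SPL.
diesel generator: 97 − 20·log₁₀(7.0/3.3) = 97 − 6.53 = 90.47 dB SPL.
Σ 10^(L/10) = 1.115e+09 → L_total = 10·log₁₀(1.115e+09) = 90.47 dB SPL.

90.5 dB SPL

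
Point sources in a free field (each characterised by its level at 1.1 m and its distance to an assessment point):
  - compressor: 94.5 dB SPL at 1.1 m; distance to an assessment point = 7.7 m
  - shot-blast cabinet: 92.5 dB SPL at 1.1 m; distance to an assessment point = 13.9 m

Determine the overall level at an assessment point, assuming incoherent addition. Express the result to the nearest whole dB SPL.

Propagate each source to the receiver with L = L_ref − 20·log₁₀(r/r_ref), then add intensities.
compressor: 94.5 − 20·log₁₀(7.7/1.1) = 94.5 − 16.90 = 77.60 dB SPL.
shot-blast cabinet: 92.5 − 20·log₁₀(13.9/1.1) = 92.5 − 22.03 = 70.47 dB SPL.
Σ 10^(L/10) = 6.865e+07 → L_total = 10·log₁₀(6.865e+07) = 78.37 dB SPL.

78 dB SPL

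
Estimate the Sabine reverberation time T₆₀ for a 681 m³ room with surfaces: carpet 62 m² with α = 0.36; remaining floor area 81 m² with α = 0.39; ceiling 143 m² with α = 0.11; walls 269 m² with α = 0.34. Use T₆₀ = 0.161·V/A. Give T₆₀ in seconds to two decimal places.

0.68 s

A = Σ Sᵢαᵢ = 62·0.36 + 81·0.39 + 143·0.11 + 269·0.34 = 161.10 m².
T₆₀ = 0.161·V/A = 0.161·681/161.10 = 0.681 s.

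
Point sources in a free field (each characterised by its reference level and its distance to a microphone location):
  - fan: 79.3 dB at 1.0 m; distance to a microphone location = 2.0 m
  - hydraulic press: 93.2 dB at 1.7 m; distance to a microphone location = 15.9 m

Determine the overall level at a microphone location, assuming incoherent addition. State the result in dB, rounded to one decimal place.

76.5 dB

Apply inverse-square spreading to bring every level to the receiver, then sum 10^(L/10).
fan: 79.3 − 20·log₁₀(2.0/1.0) = 79.3 − 6.02 = 73.28 dB.
hydraulic press: 93.2 − 20·log₁₀(15.9/1.7) = 93.2 − 19.42 = 73.78 dB.
Σ 10^(L/10) = 4.516e+07 → L_total = 10·log₁₀(4.516e+07) = 76.55 dB.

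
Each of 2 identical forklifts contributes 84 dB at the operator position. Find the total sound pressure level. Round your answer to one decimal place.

N identical incoherent sources raise the level by 10·log₁₀ N.
L_total = 84 + 10·log₁₀(2) = 84 + 3.010 = 87.01 dB.

87.0 dB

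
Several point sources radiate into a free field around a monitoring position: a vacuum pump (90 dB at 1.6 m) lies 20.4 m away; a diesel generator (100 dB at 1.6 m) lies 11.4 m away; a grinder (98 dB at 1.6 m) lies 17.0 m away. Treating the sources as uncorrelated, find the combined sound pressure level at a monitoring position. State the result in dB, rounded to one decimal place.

First find each source's level at the receiver (point-source: −20·log₁₀(r/r_ref)), then combine on an intensity basis.
vacuum pump: 90 − 20·log₁₀(20.4/1.6) = 90 − 22.11 = 67.89 dB.
diesel generator: 100 − 20·log₁₀(11.4/1.6) = 100 − 17.06 = 82.94 dB.
grinder: 98 − 20·log₁₀(17.0/1.6) = 98 − 20.53 = 77.47 dB.
Σ 10^(L/10) = 2.590e+08 → L_total = 10·log₁₀(2.590e+08) = 84.13 dB.

84.1 dB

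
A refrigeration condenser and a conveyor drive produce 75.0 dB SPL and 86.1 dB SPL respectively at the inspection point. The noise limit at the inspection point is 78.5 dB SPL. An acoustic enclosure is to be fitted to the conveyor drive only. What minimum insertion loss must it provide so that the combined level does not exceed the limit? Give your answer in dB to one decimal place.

Everything except the conveyor drive sums to 10^(75.0/10) = 3.162e+07 in linear terms, 75.00 dB SPL.
To meet 78.5 dB SPL overall, the treated conveyor drive may contribute at most 10^(78.5/10) − 3.162e+07 = 3.917e+07, i.e. 75.93 dB SPL.
Required insertion loss = 86.1 − 75.93 = 10.17 dB.

10.2 dB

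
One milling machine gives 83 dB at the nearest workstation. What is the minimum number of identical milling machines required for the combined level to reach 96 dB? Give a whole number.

N identical sources give L₁ + 10·log₁₀ N, so require 10·log₁₀ N ≥ 96 − 83 = 13.0 dB.
N ≥ 10^(13.0/10) = 19.953, so N = 20.

20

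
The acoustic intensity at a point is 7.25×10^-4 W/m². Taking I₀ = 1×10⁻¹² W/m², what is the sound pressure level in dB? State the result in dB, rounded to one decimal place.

L = 10·log₁₀(I/I₀) = 10·log₁₀(7.25×10^-4/10⁻¹²) = 10·log₁₀(7.25×10^8).
L = 10·(0.8603 + 8) = 88.60 dB.

88.6 dB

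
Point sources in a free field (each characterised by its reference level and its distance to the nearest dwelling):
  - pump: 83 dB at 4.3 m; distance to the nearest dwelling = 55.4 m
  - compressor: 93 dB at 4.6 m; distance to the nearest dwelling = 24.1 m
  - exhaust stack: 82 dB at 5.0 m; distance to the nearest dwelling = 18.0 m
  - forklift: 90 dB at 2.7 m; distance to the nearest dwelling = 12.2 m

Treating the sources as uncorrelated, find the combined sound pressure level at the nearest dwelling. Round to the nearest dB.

Propagate each source to the receiver with L = L_ref − 20·log₁₀(r/r_ref), then add intensities.
pump: 83 − 20·log₁₀(55.4/4.3) = 83 − 22.20 = 60.80 dB.
compressor: 93 − 20·log₁₀(24.1/4.6) = 93 − 14.39 = 78.61 dB.
exhaust stack: 82 − 20·log₁₀(18.0/5.0) = 82 − 11.13 = 70.87 dB.
forklift: 90 − 20·log₁₀(12.2/2.7) = 90 − 13.10 = 76.90 dB.
Σ 10^(L/10) = 1.351e+08 → L_total = 10·log₁₀(1.351e+08) = 81.31 dB.

81 dB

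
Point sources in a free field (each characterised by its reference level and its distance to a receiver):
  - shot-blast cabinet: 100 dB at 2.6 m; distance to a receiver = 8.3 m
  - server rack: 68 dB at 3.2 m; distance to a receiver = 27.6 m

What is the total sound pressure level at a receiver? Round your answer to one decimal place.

89.9 dB

Propagate each source to the receiver with L = L_ref − 20·log₁₀(r/r_ref), then add intensities.
shot-blast cabinet: 100 − 20·log₁₀(8.3/2.6) = 100 − 10.08 = 89.92 dB.
server rack: 68 − 20·log₁₀(27.6/3.2) = 68 − 18.72 = 49.28 dB.
Σ 10^(L/10) = 9.814e+08 → L_total = 10·log₁₀(9.814e+08) = 89.92 dB.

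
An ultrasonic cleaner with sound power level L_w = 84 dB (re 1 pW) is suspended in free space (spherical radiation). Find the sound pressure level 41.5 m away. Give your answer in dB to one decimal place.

L_p = L_w − 10·log₁₀(4π·r²) with r = 41.5 m.
4π·r² = 2.164e+04 m², 10·log₁₀ of that is 43.353 dB.
L_p = 84 − 43.353 = 40.65 dB.

40.6 dB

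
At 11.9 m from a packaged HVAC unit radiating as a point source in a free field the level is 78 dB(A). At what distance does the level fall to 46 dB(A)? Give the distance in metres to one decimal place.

473.7 m

Point-source spreading drops the level by 20·log₁₀(r₂/r₁); inverting, r₂/r₁ = 10^(ΔL/20).
r₂ = 11.9·10^((78−46)/20) = 11.9·10^(32.0/20) = 473.75 m.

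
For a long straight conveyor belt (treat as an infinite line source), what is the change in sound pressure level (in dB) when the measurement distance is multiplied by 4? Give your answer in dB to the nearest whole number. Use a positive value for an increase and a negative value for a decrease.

Line-source spreading: ΔL = −10·log₁₀(r₂/r₁).
ΔL = −10·log₁₀(4) = -6.02 dB.

-6 dB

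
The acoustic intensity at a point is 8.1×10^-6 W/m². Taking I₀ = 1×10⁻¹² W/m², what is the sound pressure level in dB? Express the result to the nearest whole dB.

Dividing by I₀ shifts the exponent by 12: I/I₀ = 8.1×10^6.
L = 10·(0.9085 + 6) = 69.08 dB.

69 dB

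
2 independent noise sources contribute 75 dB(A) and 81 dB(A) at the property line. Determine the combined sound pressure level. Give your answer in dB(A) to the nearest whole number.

For uncorrelated sources the intensities add, so convert each level to linear form, sum, and take 10·log₁₀ of the total.
Σ 10^(L/10) = 10^(75/10) + 10^(81/10) = 1.575e+08.
L_total = 10·log₁₀(1.575e+08) = 81.97 dB(A).

82 dB(A)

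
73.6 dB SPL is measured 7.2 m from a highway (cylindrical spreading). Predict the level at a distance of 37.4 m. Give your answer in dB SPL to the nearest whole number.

66 dB SPL

Cylindrical spreading from a line source gives a 10·log₁₀(r₂/r₁) drop.
L₂ = 73.6 − 10·log₁₀(37.4/7.2) = 73.6 − 7.155 = 66.44 dB SPL.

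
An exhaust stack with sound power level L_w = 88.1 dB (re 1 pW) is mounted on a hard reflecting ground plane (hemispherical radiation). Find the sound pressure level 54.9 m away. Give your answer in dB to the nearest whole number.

45 dB

The power spreads over a hemisphere of area 2π·r², so L_p = L_w − 10·log₁₀(2π·r²).
2π·r² = 1.894e+04 m², 10·log₁₀ of that is 42.773 dB.
L_p = 88.1 − 42.773 = 45.33 dB.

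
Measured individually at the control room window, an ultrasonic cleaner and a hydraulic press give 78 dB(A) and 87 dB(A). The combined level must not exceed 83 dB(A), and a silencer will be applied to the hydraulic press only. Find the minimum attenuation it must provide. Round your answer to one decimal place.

5.7 dB

Everything except the hydraulic press sums to 10^(78/10) = 6.310e+07 in linear terms, 78.00 dB(A).
To meet 83 dB(A) overall, the treated hydraulic press may contribute at most 10^(83/10) − 6.310e+07 = 1.364e+08, i.e. 81.35 dB(A).
So the hydraulic press must be reduced from 87 to 81.35 dB(A): IL = 5.65 dB.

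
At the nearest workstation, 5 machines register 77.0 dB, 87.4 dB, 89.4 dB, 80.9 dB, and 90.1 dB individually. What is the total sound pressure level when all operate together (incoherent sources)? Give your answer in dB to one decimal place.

94.2 dB

For uncorrelated sources the intensities add, so convert each level to linear form, sum, and take 10·log₁₀ of the total.
Σ 10^(L/10) = 10^(77.0/10) + 10^(87.4/10) + 10^(89.4/10) + 10^(80.9/10) + 10^(90.1/10) = 2.617e+09.
L_total = 10·log₁₀(2.617e+09) = 94.18 dB.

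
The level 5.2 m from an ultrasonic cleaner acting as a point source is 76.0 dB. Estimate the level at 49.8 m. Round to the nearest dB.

56 dB

For a point source, L₂ = L₁ − 20·log₁₀(r₂/r₁).
L₂ = 76.0 − 20·log₁₀(49.8/5.2) = 76.0 − 19.625 = 56.38 dB.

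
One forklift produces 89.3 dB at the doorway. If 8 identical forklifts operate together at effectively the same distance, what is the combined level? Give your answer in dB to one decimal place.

With 8 equal, uncorrelated contributions the intensity is 8× that of one unit, giving a rise of 10·log₁₀ 8.
L_total = 89.3 + 10·log₁₀(8) = 89.3 + 9.031 = 98.33 dB.

98.3 dB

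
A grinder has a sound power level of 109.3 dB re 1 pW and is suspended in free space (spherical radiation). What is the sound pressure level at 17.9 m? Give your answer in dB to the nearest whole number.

73 dB

The power spreads over a sphere of area 4π·r², so L_p = L_w − 10·log₁₀(4π·r²).
4π·r² = 4026 m², 10·log₁₀ of that is 36.049 dB.
L_p = 109.3 − 36.049 = 73.25 dB.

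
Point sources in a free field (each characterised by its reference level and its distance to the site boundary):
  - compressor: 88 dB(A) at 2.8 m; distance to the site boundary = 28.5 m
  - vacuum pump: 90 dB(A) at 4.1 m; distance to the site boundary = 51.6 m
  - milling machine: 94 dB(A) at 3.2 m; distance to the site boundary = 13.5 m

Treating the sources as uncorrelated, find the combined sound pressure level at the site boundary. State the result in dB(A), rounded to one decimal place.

First find each source's level at the receiver (point-source: −20·log₁₀(r/r_ref)), then combine on an intensity basis.
compressor: 88 − 20·log₁₀(28.5/2.8) = 88 − 20.15 = 67.85 dB(A).
vacuum pump: 90 − 20·log₁₀(51.6/4.1) = 90 − 22.00 = 68.00 dB(A).
milling machine: 94 − 20·log₁₀(13.5/3.2) = 94 − 12.50 = 81.50 dB(A).
Σ 10^(L/10) = 1.535e+08 → L_total = 10·log₁₀(1.535e+08) = 81.86 dB(A).

81.9 dB(A)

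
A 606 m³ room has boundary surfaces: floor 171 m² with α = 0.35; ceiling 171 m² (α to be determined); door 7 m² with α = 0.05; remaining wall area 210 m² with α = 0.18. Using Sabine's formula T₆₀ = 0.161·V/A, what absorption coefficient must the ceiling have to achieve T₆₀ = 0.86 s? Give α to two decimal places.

0.09

Required total absorption A = 0.161·606/0.86 = 113.45 m².
Absorption from the other surfaces = 171·0.35 + 7·0.05 + 210·0.18 = 98.00 m², so the ceiling must supply 15.45 m² over 171 m².
α = 15.45/171 = 0.090.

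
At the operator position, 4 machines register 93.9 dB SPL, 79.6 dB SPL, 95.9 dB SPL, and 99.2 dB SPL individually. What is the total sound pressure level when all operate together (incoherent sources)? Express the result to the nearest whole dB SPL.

For uncorrelated sources the intensities add, so convert each level to linear form, sum, and take 10·log₁₀ of the total.
Σ 10^(L/10) = 10^(93.9/10) + 10^(79.6/10) + 10^(95.9/10) + 10^(99.2/10) = 1.475e+10.
L_total = 10·log₁₀(1.475e+10) = 101.69 dB SPL.

102 dB SPL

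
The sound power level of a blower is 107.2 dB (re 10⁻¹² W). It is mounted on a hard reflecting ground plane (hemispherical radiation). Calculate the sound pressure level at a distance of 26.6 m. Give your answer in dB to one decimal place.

70.7 dB

Free-field hemispherical radiation: L_p = L_w − 10·log₁₀(2π·r²), r = 26.6 m.
2π·r² = 4446 m², 10·log₁₀ of that is 36.479 dB.
L_p = 107.2 − 36.479 = 70.72 dB.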